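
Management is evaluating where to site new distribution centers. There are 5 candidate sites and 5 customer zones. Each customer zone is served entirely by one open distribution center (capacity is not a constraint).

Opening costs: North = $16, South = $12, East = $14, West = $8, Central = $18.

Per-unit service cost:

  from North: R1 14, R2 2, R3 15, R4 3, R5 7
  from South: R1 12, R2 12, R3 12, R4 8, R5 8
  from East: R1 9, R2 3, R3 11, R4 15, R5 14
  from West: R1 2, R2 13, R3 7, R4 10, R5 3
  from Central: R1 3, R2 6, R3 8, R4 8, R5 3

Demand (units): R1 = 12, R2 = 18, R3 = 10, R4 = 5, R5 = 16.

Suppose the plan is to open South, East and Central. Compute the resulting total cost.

Each customer zone is assigned to its cheapest site among the open ones.
{South, East, Central}: R1→Central 3·12=36, R2→East 3·18=54, R3→Central 8·10=80, R4→South 8·5=40, R5→Central 3·16=48. Service 258; fixed 44; total 302.

Total cost: 302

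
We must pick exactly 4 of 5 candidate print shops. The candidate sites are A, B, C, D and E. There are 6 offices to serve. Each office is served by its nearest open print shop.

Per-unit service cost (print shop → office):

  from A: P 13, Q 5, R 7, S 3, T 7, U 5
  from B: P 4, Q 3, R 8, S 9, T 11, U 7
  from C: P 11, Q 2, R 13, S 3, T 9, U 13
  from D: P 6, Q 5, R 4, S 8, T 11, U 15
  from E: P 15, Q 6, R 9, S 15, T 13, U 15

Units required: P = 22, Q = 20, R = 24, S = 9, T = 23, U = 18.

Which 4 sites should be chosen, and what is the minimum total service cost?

With exactly 4 open, each office uses its cheapest among the chosen.
{A, B, C, D}: P→B 4·22=88, Q→C 2·20=40, R→D 4·24=96, S→A 3·9=27, T→A 7·23=161, U→A 5·18=90. Service cost 502.
{A, B, D, E}: service cost 522
{A, C, D, E}: service cost 546
Among all 5 size-4 choices, {A, B, C, D} is lowest.

Choose A, B, C and D; total service cost 502.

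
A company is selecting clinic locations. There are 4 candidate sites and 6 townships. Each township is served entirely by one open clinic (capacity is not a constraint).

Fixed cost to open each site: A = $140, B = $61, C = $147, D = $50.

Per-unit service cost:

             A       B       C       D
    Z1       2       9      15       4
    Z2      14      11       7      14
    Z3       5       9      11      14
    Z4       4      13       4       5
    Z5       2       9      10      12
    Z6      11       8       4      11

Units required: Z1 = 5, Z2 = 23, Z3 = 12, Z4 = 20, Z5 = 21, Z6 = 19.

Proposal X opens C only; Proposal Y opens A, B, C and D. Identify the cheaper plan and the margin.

Proposal X: {C}: Z1→C 15·5=75, Z2→C 7·23=161, Z3→C 11·12=132, Z4→C 4·20=80, Z5→C 10·21=210, Z6→C 4·19=76. Service 734; fixed 147; total 881.
Proposal Y: {A, B, C, D}: Z1→A 2·5=10, Z2→C 7·23=161, Z3→A 5·12=60, Z4→A 4·20=80, Z5→A 2·21=42, Z6→C 4·19=76. Service 429; fixed 398; total 827.
Difference: |881 − 827| = 54.

Proposal Y is cheaper by 54.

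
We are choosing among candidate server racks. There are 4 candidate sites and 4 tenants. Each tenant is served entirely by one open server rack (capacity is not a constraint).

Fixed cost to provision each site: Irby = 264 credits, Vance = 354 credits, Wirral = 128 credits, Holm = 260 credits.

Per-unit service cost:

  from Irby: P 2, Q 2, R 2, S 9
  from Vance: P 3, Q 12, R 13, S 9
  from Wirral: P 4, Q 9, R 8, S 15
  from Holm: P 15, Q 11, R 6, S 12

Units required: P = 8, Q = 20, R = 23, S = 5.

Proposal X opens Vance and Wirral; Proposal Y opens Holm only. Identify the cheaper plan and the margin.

Proposal X: {Vance, Wirral}: P→Vance 3·8=24, Q→Wirral 9·20=180, R→Wirral 8·23=184, S→Vance 9·5=45. Service 433; fixed 482; total 915.
Proposal Y: {Holm}: P→Holm 15·8=120, Q→Holm 11·20=220, R→Holm 6·23=138, S→Holm 12·5=60. Service 538; fixed 260; total 798.
Difference: |915 − 798| = 117.

Proposal Y is cheaper by 117.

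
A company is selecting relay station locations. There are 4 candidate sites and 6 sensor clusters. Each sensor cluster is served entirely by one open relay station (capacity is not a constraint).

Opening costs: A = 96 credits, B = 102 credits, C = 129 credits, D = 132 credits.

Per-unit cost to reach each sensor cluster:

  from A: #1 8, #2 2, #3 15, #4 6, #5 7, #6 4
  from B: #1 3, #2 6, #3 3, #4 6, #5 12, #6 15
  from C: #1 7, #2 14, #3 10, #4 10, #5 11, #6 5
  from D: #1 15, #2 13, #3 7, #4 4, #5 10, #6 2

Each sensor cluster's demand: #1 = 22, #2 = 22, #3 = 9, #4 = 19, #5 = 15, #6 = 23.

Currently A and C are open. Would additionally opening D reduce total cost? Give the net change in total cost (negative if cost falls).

No — net change +21 (cost rises by 21).

Current service cost with {A, C}: 599.
Adding D: each sensor cluster re-picks its cheapest; new service cost 488, saving 111.
Extra fixed cost: 132. Net change = 132 − 111 = 21.
(Totals: 824 → 845.)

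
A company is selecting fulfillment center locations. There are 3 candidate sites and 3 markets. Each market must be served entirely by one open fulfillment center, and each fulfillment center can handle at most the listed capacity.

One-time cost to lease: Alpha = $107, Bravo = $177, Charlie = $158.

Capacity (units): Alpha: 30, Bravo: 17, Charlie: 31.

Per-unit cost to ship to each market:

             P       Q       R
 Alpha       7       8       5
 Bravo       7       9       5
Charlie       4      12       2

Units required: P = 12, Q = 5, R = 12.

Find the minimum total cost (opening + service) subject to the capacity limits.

Minimum total cost: 290

Open {Charlie}: P→Charlie 4·12=48, Q→Charlie 12·5=60, R→Charlie 2·12=24.
Loads: Charlie carries 29/31. Service 132; fixed 158; total 290.
Next best feasible plan costs 291.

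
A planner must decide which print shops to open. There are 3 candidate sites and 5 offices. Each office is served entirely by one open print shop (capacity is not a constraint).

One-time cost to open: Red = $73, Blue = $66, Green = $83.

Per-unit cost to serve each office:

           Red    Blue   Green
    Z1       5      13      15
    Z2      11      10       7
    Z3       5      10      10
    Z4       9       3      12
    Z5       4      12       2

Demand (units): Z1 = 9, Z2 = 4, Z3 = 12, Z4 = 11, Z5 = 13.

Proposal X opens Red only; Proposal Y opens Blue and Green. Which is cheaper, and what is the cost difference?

Proposal X is cheaper by 100.

Proposal X: {Red}: Z1→Red 5·9=45, Z2→Red 11·4=44, Z3→Red 5·12=60, Z4→Red 9·11=99, Z5→Red 4·13=52. Service 300; fixed 73; total 373.
Proposal Y: {Blue, Green}: Z1→Blue 13·9=117, Z2→Green 7·4=28, Z3→Blue 10·12=120, Z4→Blue 3·11=33, Z5→Green 2·13=26. Service 324; fixed 149; total 473.
Difference: |373 − 473| = 100.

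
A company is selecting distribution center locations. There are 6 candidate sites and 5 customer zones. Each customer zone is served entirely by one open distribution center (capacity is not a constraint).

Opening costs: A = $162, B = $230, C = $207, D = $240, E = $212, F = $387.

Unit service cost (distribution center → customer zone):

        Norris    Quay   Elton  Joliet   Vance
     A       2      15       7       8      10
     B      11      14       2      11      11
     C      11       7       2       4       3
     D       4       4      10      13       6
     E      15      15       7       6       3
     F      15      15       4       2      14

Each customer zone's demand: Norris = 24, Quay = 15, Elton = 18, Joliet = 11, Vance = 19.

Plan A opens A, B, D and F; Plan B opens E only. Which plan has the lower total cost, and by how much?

Plan B is cheaper by 253.

Plan A: {A, B, D, F}: Norris→A 2·24=48, Quay→D 4·15=60, Elton→B 2·18=36, Joliet→F 2·11=22, Vance→D 6·19=114. Service 280; fixed 1019; total 1299.
Plan B: {E}: Norris→E 15·24=360, Quay→E 15·15=225, Elton→E 7·18=126, Joliet→E 6·11=66, Vance→E 3·19=57. Service 834; fixed 212; total 1046.
Difference: |1299 − 1046| = 253.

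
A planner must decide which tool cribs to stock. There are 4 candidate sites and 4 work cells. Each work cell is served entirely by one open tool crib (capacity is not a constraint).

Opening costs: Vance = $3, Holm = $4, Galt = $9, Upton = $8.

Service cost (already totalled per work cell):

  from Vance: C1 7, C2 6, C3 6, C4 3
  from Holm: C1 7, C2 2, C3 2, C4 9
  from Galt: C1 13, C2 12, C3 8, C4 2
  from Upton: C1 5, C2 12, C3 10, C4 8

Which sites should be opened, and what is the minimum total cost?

Open Vance and Holm; minimum total cost 21.

For any fixed open set, each work cell goes to its cheapest open site; total = fixed + service.
{Vance, Holm}: C1→Vance 7, C2→Holm 2, C3→Holm 2, C4→Vance 3. Service 14; fixed 7; total 21.
{Holm}: C1→Holm 7, C2→Holm 2, C3→Holm 2, C4→Holm 9. Service 20; fixed 4; total 24.
{Vance}: service 22 + fixed 3 = 25
{Vance, Holm, Galt, Upton}: service 11 + fixed 24 = 35
No other subset beats 21.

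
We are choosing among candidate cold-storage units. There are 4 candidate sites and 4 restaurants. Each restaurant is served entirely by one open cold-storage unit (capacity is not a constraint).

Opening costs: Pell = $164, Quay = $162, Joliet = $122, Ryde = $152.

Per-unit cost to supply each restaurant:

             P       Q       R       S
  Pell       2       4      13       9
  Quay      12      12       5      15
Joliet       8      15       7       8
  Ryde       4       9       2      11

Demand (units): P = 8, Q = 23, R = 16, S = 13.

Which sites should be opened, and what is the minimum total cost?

Open Ryde only; minimum total cost 566.

For any fixed open set, each restaurant goes to its cheapest open site; total = fixed + service.
{Ryde}: P→Ryde 4·8=32, Q→Ryde 9·23=207, R→Ryde 2·16=32, S→Ryde 11·13=143. Service 414; fixed 152; total 566.
{Pell, Ryde}: service 257 + fixed 316 = 573
{Pell}: P→Pell 2·8=16, Q→Pell 4·23=92, R→Pell 13·16=208, S→Pell 9·13=117. Service 433; fixed 164; total 597.
{Pell, Quay, Joliet, Ryde}: P→Pell 2·8=16, Q→Pell 4·23=92, R→Ryde 2·16=32, S→Joliet 8·13=104. Service 244; fixed 600; total 844.
No other subset beats 566.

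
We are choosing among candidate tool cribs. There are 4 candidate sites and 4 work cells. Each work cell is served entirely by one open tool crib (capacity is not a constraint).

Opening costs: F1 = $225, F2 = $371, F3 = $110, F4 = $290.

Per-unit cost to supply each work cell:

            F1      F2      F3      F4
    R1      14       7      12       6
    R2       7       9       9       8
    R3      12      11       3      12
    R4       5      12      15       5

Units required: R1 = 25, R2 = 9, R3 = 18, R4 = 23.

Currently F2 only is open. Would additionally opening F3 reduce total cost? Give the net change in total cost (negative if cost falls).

Yes — net change −34 (cost falls by 34).

Current service cost with {F2}: 730.
Adding F3: each work cell re-picks its cheapest; new service cost 586, saving 144.
Extra fixed cost: 110. Net change = 110 − 144 = -34.
(Totals: 1101 → 1067.)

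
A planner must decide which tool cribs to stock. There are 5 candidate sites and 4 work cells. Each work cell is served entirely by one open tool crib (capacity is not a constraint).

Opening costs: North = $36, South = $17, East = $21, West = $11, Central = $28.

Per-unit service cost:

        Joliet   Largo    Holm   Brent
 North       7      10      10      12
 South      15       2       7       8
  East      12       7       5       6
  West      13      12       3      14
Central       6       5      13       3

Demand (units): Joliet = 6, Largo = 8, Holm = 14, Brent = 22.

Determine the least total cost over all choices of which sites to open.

Minimum total cost: 216

For any fixed open set, each work cell goes to its cheapest open site; total = fixed + service.
{South, West, Central}: Joliet→Central 6·6=36, Largo→South 2·8=16, Holm→West 3·14=42, Brent→Central 3·22=66. Service 160; fixed 56; total 216.
{West, Central}: service 184 + fixed 39 = 223
{South, East, West, Central}: Joliet→Central 6·6=36, Largo→South 2·8=16, Holm→West 3·14=42, Brent→Central 3·22=66. Service 160; fixed 77; total 237.
{North, South, East, West, Central}: service 160 + fixed 113 = 273
No other subset beats 216.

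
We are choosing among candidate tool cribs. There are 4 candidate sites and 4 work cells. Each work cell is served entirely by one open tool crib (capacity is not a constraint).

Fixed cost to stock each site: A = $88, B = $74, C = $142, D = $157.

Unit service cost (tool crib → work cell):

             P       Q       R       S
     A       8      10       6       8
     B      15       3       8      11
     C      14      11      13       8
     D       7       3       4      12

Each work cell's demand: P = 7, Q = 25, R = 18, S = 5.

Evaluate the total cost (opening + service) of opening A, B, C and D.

Each work cell is assigned to its cheapest site among the open ones.
{A, B, C, D}: P→D 7·7=49, Q→B 3·25=75, R→D 4·18=72, S→A 8·5=40. Service 236; fixed 461; total 697.

Total cost: 697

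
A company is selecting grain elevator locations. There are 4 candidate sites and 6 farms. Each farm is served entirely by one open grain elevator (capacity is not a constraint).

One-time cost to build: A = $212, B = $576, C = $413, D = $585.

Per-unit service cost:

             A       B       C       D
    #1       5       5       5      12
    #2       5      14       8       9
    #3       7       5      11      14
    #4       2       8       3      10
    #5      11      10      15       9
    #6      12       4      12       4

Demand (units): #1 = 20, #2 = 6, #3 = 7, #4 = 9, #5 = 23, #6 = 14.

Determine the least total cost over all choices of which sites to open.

For any fixed open set, each farm goes to its cheapest open site; total = fixed + service.
{A}: #1→A 5·20=100, #2→A 5·6=30, #3→A 7·7=49, #4→A 2·9=18, #5→A 11·23=253, #6→A 12·14=168. Service 618; fixed 212; total 830.
{B}: service 577 + fixed 576 = 1153
{C}: #1→C 5·20=100, #2→C 8·6=48, #3→C 11·7=77, #4→C 3·9=27, #5→C 15·23=345, #6→C 12·14=168. Service 765; fixed 413; total 1178.
{A, B, C, D}: #1→A 5·20=100, #2→A 5·6=30, #3→B 5·7=35, #4→A 2·9=18, #5→D 9·23=207, #6→B 4·14=56. Service 446; fixed 1786; total 2232.
No other subset beats 830.

Minimum total cost: 830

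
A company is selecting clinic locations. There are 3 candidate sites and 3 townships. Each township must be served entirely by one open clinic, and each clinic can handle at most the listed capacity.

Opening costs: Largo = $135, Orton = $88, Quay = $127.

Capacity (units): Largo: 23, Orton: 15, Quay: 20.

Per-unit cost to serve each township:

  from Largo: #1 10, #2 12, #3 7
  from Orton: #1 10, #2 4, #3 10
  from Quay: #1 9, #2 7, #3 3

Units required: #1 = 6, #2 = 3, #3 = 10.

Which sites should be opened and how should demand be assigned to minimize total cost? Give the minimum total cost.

Open {Quay}: #1→Quay 9·6=54, #2→Quay 7·3=21, #3→Quay 3·10=30.
Loads: Quay carries 19/20. Service 105; fixed 127; total 232.
Next best feasible plan costs 301.

Minimum total cost: 232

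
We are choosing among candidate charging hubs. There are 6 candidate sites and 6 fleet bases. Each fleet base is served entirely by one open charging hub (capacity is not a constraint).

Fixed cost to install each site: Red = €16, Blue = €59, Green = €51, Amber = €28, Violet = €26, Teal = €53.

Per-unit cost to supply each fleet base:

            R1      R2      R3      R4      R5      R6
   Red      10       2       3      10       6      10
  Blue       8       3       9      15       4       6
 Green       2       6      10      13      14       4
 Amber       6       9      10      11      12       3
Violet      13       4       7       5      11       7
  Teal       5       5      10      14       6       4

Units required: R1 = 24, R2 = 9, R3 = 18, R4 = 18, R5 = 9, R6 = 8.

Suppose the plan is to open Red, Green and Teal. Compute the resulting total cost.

Each fleet base is assigned to its cheapest site among the open ones.
{Red, Green, Teal}: R1→Green 2·24=48, R2→Red 2·9=18, R3→Red 3·18=54, R4→Red 10·18=180, R5→Red 6·9=54, R6→Green 4·8=32. Service 386; fixed 120; total 506.

Total cost: 506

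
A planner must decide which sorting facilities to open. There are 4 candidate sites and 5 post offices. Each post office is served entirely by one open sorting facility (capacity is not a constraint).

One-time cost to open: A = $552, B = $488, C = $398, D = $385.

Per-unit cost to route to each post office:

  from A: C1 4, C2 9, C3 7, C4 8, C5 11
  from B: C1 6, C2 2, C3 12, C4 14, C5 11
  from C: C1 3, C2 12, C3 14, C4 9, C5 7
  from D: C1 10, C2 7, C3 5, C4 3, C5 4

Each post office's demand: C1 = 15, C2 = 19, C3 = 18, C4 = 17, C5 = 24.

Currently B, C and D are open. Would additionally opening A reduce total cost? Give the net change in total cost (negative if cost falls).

Current service cost with {B, C, D}: 320.
Adding A: each post office re-picks its cheapest; new service cost 320, saving 0.
Extra fixed cost: 552. Net change = 552 − 0 = 552.
(Totals: 1591 → 2143.)

No — net change +552 (cost rises by 552).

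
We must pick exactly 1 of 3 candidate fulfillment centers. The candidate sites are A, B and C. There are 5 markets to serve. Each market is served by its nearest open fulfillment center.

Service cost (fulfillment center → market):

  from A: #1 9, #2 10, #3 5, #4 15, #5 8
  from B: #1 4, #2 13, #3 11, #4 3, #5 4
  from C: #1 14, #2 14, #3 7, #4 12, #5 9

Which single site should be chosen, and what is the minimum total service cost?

Choose B only; total service cost 35.

With exactly 1 open, each market uses its cheapest among the chosen.
{B}: #1→B 4, #2→B 13, #3→B 11, #4→B 3, #5→B 4. Service cost 35.
{A}: service cost 47
{C}: service cost 56
Among all 3 size-1 choices, {B} is lowest.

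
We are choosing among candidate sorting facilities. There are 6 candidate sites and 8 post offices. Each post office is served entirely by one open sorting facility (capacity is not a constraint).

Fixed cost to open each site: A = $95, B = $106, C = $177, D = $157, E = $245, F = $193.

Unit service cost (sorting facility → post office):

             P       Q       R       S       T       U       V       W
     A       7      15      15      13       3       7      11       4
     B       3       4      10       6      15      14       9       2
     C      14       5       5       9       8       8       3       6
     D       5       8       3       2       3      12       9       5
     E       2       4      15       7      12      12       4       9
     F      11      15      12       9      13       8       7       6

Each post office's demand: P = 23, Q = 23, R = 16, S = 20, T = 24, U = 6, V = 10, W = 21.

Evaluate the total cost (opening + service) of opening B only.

Total cost: 1123

Each post office is assigned to its cheapest site among the open ones.
{B}: P→B 3·23=69, Q→B 4·23=92, R→B 10·16=160, S→B 6·20=120, T→B 15·24=360, U→B 14·6=84, V→B 9·10=90, W→B 2·21=42. Service 1017; fixed 106; total 1123.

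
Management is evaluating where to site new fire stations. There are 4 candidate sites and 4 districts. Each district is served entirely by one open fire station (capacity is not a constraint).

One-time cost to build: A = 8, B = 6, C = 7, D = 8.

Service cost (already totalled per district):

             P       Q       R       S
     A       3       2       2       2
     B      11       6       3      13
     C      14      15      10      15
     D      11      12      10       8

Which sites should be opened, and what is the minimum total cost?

For any fixed open set, each district goes to its cheapest open site; total = fixed + service.
{A}: P→A 3, Q→A 2, R→A 2, S→A 2. Service 9; fixed 8; total 17.
{A, B}: service 9 + fixed 14 = 23
{A, C}: P→A 3, Q→A 2, R→A 2, S→A 2. Service 9; fixed 15; total 24.
{A, B, C, D}: service 9 + fixed 29 = 38
(All 15 nonempty subsets were checked; A only is lowest.)

Open A only; minimum total cost 17.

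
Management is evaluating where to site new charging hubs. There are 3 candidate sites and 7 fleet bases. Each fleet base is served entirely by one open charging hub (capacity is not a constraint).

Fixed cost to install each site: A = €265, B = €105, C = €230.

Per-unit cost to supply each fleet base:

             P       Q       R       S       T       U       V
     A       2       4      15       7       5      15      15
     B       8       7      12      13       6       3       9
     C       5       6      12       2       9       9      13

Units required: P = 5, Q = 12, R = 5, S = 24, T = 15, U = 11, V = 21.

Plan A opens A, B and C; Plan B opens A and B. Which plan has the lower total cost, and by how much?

Plan A: {A, B, C}: P→A 2·5=10, Q→A 4·12=48, R→B 12·5=60, S→C 2·24=48, T→A 5·15=75, U→B 3·11=33, V→B 9·21=189. Service 463; fixed 600; total 1063.
Plan B: {A, B}: P→A 2·5=10, Q→A 4·12=48, R→B 12·5=60, S→A 7·24=168, T→A 5·15=75, U→B 3·11=33, V→B 9·21=189. Service 583; fixed 370; total 953.
Difference: |1063 − 953| = 110.

Plan B is cheaper by 110.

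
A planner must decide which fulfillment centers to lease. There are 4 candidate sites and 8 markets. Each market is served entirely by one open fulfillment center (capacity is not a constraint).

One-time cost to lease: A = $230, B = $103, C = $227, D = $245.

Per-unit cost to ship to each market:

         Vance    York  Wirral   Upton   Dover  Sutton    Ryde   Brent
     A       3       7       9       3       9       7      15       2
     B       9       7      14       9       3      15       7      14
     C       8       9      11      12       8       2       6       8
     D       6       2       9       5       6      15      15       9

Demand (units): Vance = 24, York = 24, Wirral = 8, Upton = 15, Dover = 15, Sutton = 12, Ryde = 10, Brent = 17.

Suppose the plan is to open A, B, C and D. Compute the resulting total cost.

Total cost: 1205

Each market is assigned to its cheapest site among the open ones.
{A, B, C, D}: Vance→A 3·24=72, York→D 2·24=48, Wirral→A 9·8=72, Upton→A 3·15=45, Dover→B 3·15=45, Sutton→C 2·12=24, Ryde→C 6·10=60, Brent→A 2·17=34. Service 400; fixed 805; total 1205.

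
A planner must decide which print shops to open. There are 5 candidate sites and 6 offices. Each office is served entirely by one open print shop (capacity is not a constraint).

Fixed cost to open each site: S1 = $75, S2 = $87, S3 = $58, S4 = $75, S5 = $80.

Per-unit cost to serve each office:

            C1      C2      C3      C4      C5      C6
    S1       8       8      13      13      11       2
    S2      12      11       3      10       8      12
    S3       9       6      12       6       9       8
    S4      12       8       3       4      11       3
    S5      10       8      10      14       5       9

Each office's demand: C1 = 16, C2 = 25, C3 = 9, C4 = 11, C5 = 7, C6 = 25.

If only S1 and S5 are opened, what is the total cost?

Each office is assigned to its cheapest site among the open ones.
{S1, S5}: C1→S1 8·16=128, C2→S1 8·25=200, C3→S5 10·9=90, C4→S1 13·11=143, C5→S5 5·7=35, C6→S1 2·25=50. Service 646; fixed 155; total 801.

Total cost: 801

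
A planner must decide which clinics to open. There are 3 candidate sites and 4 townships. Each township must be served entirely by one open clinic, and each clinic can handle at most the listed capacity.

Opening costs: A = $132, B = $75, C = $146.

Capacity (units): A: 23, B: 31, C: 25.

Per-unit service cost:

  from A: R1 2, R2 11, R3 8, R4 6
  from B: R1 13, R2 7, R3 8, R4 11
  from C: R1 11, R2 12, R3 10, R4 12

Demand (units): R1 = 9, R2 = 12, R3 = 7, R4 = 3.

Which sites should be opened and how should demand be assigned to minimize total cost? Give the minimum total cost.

Open {B}: R1→B 13·9=117, R2→B 7·12=84, R3→B 8·7=56, R4→B 11·3=33.
Loads: B carries 31/31. Service 290; fixed 75; total 365.
Next best feasible plan costs 383.

Minimum total cost: 365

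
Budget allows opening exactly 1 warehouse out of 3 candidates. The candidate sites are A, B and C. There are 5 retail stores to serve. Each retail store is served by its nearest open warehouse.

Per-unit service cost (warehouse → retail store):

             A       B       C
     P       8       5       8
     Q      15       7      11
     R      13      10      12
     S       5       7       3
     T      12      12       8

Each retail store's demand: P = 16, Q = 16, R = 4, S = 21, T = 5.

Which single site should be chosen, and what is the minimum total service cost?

With exactly 1 open, each retail store uses its cheapest among the chosen.
{B}: P→B 5·16=80, Q→B 7·16=112, R→B 10·4=40, S→B 7·21=147, T→B 12·5=60. Service cost 439.
{C}: service cost 455
{A}: service cost 585
Among all 3 size-1 choices, {B} is lowest.

Choose B only; total service cost 439.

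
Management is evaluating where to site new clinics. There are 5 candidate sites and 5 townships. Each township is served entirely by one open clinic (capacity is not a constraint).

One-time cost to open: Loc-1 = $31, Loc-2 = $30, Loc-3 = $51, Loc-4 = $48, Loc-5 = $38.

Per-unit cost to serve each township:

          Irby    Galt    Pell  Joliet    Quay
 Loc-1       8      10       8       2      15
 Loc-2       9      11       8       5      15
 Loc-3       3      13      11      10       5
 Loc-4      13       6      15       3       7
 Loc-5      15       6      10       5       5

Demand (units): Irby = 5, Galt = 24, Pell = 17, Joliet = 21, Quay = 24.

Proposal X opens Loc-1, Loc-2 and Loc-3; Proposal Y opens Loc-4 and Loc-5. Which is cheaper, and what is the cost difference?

Proposal Y is cheaper by 17.

Proposal X: {Loc-1, Loc-2, Loc-3}: Irby→Loc-3 3·5=15, Galt→Loc-1 10·24=240, Pell→Loc-1 8·17=136, Joliet→Loc-1 2·21=42, Quay→Loc-3 5·24=120. Service 553; fixed 112; total 665.
Proposal Y: {Loc-4, Loc-5}: Irby→Loc-4 13·5=65, Galt→Loc-4 6·24=144, Pell→Loc-5 10·17=170, Joliet→Loc-4 3·21=63, Quay→Loc-5 5·24=120. Service 562; fixed 86; total 648.
Difference: |665 − 648| = 17.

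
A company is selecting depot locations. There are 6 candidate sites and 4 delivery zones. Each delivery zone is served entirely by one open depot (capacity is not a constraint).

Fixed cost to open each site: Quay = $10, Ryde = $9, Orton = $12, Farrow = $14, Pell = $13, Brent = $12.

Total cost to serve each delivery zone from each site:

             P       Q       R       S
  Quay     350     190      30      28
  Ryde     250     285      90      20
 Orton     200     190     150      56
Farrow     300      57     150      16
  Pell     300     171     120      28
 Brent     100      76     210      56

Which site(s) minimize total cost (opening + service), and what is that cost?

Open Quay, Farrow and Brent; minimum total cost 239.

For any fixed open set, each delivery zone goes to its cheapest open site; total = fixed + service.
{Quay, Farrow, Brent}: P→Brent 100, Q→Farrow 57, R→Quay 30, S→Farrow 16. Service 203; fixed 36; total 239.
{Quay, Ryde, Farrow, Brent}: P→Brent 100, Q→Farrow 57, R→Quay 30, S→Farrow 16. Service 203; fixed 45; total 248.
{Quay, Orton, Farrow, Brent}: P→Brent 100, Q→Farrow 57, R→Quay 30, S→Farrow 16. Service 203; fixed 48; total 251.
{Quay, Ryde, Orton, Farrow, Pell, Brent}: service 203 + fixed 70 = 273
No other subset beats 239.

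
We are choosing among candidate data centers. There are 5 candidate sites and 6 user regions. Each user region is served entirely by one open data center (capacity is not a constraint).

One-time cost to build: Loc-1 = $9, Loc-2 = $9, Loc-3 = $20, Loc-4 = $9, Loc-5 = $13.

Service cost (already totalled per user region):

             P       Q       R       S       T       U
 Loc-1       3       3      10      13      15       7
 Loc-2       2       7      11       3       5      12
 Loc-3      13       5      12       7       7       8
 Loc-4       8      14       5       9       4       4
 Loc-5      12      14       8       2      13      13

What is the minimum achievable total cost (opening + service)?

For any fixed open set, each user region goes to its cheapest open site; total = fixed + service.
{Loc-2, Loc-4}: P→Loc-2 2, Q→Loc-2 7, R→Loc-4 5, S→Loc-2 3, T→Loc-4 4, U→Loc-4 4. Service 25; fixed 18; total 43.
{Loc-1, Loc-4}: P→Loc-1 3, Q→Loc-1 3, R→Loc-4 5, S→Loc-4 9, T→Loc-4 4, U→Loc-4 4. Service 28; fixed 18; total 46.
{Loc-1, Loc-2}: P→Loc-2 2, Q→Loc-1 3, R→Loc-1 10, S→Loc-2 3, T→Loc-2 5, U→Loc-1 7. Service 30; fixed 18; total 48.
{Loc-1, Loc-2, Loc-3, Loc-4, Loc-5}: service 20 + fixed 60 = 80
No other subset beats 43.

Minimum total cost: 43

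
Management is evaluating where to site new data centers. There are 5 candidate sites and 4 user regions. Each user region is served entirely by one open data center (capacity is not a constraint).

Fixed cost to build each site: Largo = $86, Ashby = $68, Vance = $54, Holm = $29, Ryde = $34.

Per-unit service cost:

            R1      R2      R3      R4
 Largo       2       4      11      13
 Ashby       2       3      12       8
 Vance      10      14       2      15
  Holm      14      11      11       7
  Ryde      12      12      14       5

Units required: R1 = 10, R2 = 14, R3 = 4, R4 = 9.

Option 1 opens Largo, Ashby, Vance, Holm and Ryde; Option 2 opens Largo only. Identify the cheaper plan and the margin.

Option 2 is cheaper by 63.

Option 1: {Largo, Ashby, Vance, Holm, Ryde}: R1→Largo 2·10=20, R2→Ashby 3·14=42, R3→Vance 2·4=8, R4→Ryde 5·9=45. Service 115; fixed 271; total 386.
Option 2: {Largo}: R1→Largo 2·10=20, R2→Largo 4·14=56, R3→Largo 11·4=44, R4→Largo 13·9=117. Service 237; fixed 86; total 323.
Difference: |386 − 323| = 63.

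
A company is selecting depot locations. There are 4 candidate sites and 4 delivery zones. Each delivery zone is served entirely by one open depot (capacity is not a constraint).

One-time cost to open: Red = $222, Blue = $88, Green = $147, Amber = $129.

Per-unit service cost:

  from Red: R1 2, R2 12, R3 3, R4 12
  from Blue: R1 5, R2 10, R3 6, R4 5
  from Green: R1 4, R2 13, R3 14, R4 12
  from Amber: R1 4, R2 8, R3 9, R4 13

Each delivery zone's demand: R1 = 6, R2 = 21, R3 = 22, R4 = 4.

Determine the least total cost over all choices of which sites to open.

Minimum total cost: 480

For any fixed open set, each delivery zone goes to its cheapest open site; total = fixed + service.
{Blue}: R1→Blue 5·6=30, R2→Blue 10·21=210, R3→Blue 6·22=132, R4→Blue 5·4=20. Service 392; fixed 88; total 480.
{Blue, Amber}: service 344 + fixed 217 = 561
{Amber}: service 442 + fixed 129 = 571
{Red, Blue, Green, Amber}: service 266 + fixed 586 = 852
(All 15 nonempty subsets were checked; Blue only is lowest.)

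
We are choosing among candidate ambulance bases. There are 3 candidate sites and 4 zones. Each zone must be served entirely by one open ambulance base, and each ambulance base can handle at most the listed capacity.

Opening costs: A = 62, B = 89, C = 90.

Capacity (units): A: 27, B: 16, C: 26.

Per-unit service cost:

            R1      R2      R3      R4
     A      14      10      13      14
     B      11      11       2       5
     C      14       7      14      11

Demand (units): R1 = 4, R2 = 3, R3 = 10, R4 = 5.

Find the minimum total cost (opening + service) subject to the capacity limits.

Minimum total cost: 282

Open {A, B}: R1→A 14·4=56, R2→A 10·3=30, R3→B 2·10=20, R4→B 5·5=25.
Loads: A carries 7/27, B carries 15/16. Service 131; fixed 151; total 282.
Next best feasible plan costs 301.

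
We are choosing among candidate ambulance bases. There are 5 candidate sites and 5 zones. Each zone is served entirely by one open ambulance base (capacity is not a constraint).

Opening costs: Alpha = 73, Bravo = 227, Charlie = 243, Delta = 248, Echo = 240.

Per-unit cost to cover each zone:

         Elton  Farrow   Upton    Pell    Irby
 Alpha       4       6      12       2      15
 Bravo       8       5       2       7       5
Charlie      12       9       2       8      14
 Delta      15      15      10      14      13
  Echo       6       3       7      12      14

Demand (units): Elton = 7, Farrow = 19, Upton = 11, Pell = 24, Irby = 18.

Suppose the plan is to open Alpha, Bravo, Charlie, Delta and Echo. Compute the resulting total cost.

Each zone is assigned to its cheapest site among the open ones.
{Alpha, Bravo, Charlie, Delta, Echo}: Elton→Alpha 4·7=28, Farrow→Echo 3·19=57, Upton→Bravo 2·11=22, Pell→Alpha 2·24=48, Irby→Bravo 5·18=90. Service 245; fixed 1031; total 1276.

Total cost: 1276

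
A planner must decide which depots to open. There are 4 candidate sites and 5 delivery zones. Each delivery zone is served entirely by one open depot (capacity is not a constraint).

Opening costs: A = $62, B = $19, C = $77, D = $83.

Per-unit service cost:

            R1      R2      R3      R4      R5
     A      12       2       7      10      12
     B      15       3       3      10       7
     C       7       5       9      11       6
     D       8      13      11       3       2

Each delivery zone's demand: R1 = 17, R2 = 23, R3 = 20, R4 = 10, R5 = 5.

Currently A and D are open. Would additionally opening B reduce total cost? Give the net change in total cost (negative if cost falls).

Current service cost with {A, D}: 362.
Adding B: each delivery zone re-picks its cheapest; new service cost 282, saving 80.
Extra fixed cost: 19. Net change = 19 − 80 = -61.
(Totals: 507 → 446.)

Yes — net change −61 (cost falls by 61).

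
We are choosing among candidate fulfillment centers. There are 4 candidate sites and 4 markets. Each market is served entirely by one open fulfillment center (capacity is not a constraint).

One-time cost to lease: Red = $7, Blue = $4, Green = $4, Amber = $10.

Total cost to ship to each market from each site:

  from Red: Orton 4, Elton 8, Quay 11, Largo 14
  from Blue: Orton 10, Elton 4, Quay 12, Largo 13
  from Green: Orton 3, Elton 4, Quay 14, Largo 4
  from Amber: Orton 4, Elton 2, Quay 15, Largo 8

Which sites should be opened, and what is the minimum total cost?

Open Green only; minimum total cost 29.

For any fixed open set, each market goes to its cheapest open site; total = fixed + service.
{Green}: Orton→Green 3, Elton→Green 4, Quay→Green 14, Largo→Green 4. Service 25; fixed 4; total 29.
{Blue, Green}: service 23 + fixed 8 = 31
{Red, Green}: service 22 + fixed 11 = 33
{Red, Blue, Green, Amber}: service 20 + fixed 25 = 45
No other subset beats 29.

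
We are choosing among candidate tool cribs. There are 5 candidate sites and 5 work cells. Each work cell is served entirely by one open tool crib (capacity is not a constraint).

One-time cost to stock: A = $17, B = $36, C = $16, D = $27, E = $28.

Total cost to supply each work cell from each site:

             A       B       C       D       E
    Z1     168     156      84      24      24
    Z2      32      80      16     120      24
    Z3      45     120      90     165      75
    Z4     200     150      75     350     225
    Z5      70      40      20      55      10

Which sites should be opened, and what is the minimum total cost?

Open A, C and E; minimum total cost 231.

For any fixed open set, each work cell goes to its cheapest open site; total = fixed + service.
{A, C, E}: Z1→E 24, Z2→C 16, Z3→A 45, Z4→C 75, Z5→E 10. Service 170; fixed 61; total 231.
{A, C, D}: service 180 + fixed 60 = 240
{C, E}: service 200 + fixed 44 = 244
{A, B, C, D, E}: Z1→D 24, Z2→C 16, Z3→A 45, Z4→C 75, Z5→E 10. Service 170; fixed 124; total 294.
No other subset beats 231.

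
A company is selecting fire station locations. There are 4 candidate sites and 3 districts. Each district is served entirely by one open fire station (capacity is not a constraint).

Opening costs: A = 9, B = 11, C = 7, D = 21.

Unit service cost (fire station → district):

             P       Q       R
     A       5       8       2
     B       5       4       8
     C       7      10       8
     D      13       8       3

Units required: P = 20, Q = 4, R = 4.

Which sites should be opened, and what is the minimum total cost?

Open A and B; minimum total cost 144.

For any fixed open set, each district goes to its cheapest open site; total = fixed + service.
{A, B}: P→A 5·20=100, Q→B 4·4=16, R→A 2·4=8. Service 124; fixed 20; total 144.
{A}: service 140 + fixed 9 = 149
{A, B, C}: P→A 5·20=100, Q→B 4·4=16, R→A 2·4=8. Service 124; fixed 27; total 151.
{A, B, C, D}: P→A 5·20=100, Q→B 4·4=16, R→A 2·4=8. Service 124; fixed 48; total 172.
(All 15 nonempty subsets were checked; A and B is lowest.)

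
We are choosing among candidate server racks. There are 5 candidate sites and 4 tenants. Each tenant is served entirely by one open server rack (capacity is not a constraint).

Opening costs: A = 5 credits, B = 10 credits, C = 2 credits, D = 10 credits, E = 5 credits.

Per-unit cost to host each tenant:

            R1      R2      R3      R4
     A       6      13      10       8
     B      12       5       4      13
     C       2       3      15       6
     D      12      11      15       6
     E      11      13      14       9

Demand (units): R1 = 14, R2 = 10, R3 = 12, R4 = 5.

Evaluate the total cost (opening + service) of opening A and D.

Each tenant is assigned to its cheapest site among the open ones.
{A, D}: R1→A 6·14=84, R2→D 11·10=110, R3→A 10·12=120, R4→D 6·5=30. Service 344; fixed 15; total 359.

Total cost: 359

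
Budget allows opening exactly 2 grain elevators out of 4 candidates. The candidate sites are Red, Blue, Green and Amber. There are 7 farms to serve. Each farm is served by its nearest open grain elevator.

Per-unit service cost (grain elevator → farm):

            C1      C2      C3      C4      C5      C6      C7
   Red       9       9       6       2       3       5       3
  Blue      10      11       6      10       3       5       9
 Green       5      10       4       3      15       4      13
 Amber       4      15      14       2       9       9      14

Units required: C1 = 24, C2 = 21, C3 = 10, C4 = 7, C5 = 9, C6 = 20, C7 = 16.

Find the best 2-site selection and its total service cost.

With exactly 2 open, each farm uses its cheapest among the chosen.
{Red, Green}: C1→Green 5·24=120, C2→Red 9·21=189, C3→Green 4·10=40, C4→Red 2·7=14, C5→Red 3·9=27, C6→Green 4·20=80, C7→Red 3·16=48. Service cost 518.
{Red, Amber}: service cost 534
{Blue, Green}: service cost 642
Among all 6 size-2 choices, {Red, Green} is lowest.

Choose Red and Green; total service cost 518.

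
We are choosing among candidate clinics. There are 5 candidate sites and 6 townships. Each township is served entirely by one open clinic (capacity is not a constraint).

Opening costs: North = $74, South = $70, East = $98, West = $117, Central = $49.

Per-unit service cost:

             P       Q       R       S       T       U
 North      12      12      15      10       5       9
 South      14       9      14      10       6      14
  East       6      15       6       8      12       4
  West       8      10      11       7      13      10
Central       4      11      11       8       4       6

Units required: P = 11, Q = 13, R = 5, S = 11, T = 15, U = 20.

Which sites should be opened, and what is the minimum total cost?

For any fixed open set, each township goes to its cheapest open site; total = fixed + service.
{Central}: P→Central 4·11=44, Q→Central 11·13=143, R→Central 11·5=55, S→Central 8·11=88, T→Central 4·15=60, U→Central 6·20=120. Service 510; fixed 49; total 559.
{East, Central}: service 445 + fixed 147 = 592
{South, Central}: P→Central 4·11=44, Q→South 9·13=117, R→Central 11·5=55, S→Central 8·11=88, T→Central 4·15=60, U→Central 6·20=120. Service 484; fixed 119; total 603.
{North, South, East, West, Central}: service 408 + fixed 408 = 816
No other subset beats 559.

Open Central only; minimum total cost 559.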